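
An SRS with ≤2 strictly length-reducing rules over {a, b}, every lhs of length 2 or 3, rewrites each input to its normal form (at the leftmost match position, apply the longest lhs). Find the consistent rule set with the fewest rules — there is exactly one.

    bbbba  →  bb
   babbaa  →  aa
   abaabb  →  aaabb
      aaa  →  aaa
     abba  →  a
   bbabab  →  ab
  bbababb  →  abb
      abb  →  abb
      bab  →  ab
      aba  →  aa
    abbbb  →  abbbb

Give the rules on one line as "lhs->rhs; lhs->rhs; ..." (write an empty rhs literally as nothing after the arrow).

  | bbbba => bb
  | babbaa => abbaa => aa
  | abaabb => aaabb
  | aaa

ba->a; bba->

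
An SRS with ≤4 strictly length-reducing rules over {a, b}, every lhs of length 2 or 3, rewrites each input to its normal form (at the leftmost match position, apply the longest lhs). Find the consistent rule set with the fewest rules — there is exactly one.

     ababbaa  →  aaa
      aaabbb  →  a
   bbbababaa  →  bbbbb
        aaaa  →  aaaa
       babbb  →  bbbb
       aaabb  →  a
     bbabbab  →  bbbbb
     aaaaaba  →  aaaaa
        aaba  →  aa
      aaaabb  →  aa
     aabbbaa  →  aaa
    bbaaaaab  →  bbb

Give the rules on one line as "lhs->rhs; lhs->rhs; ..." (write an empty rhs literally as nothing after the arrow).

aab->a; ab->a; ba->b

  | ababbaa => aabbaa => abaa => aaa
  | aaabbb => aabb => ab => a
  | bbbababaa => bbbbabaa => bbbbbaa => bbbbba => bbbbb
  | aaaa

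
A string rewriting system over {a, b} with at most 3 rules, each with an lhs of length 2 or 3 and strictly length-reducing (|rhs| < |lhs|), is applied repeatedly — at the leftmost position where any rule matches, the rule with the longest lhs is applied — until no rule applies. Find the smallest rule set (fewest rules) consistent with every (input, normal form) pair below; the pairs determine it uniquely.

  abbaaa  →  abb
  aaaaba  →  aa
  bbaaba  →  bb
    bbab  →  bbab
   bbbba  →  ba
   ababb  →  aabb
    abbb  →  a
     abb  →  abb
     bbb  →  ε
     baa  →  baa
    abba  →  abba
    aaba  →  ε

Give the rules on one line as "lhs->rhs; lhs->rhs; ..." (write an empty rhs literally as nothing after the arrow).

  | abbaaa => abb
  | aaaaba => aba => aa
  | bbaaba => bbaaa => bb
  | bbab

aaa->; aba->aa; bbb->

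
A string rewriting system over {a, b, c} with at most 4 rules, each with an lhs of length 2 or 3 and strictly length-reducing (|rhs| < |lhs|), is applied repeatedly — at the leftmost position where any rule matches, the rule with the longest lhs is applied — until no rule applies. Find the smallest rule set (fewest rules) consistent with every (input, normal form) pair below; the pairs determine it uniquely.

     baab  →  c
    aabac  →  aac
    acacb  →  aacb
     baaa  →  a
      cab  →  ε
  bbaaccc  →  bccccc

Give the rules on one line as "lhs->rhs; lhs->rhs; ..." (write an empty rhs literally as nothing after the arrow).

  | baab => ccb => c
  | aabac => aac
  | acacb => aacb
  | baaa => cca => ca => a

ab->; baa->cc; ca->a; ccb->c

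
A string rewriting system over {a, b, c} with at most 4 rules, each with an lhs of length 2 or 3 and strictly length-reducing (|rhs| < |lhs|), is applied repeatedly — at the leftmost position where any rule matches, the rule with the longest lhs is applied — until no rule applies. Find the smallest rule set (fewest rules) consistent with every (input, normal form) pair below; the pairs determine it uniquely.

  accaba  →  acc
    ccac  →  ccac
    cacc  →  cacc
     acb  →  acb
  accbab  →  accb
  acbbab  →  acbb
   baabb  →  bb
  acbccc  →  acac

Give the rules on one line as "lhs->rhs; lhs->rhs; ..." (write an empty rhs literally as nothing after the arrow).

  | accaba => accba => acc
  | ccac
  | cacc
  | acb

ab->b; ba->; bcc->a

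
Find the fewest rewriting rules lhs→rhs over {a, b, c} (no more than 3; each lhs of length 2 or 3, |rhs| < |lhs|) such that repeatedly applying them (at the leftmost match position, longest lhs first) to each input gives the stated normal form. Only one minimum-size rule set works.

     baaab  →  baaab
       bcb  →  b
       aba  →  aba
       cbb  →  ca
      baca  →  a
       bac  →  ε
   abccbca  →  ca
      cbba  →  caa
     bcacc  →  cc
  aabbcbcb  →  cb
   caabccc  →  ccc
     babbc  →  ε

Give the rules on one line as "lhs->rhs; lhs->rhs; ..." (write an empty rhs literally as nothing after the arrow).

  | baaab
  | bcb => b
  | aba
  | cbb => ca

ac->c; bb->a; bc->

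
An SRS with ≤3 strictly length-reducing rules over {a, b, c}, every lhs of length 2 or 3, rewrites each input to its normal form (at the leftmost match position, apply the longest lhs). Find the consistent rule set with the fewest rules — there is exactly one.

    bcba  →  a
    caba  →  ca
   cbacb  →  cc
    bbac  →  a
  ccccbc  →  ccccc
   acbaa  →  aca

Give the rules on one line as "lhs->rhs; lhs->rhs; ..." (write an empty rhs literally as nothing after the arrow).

  | bcba => aba => a
  | caba => ca
  | cbacb => ccb => cc
  | bbac => bc => a

ba->; bc->a; ccb->cc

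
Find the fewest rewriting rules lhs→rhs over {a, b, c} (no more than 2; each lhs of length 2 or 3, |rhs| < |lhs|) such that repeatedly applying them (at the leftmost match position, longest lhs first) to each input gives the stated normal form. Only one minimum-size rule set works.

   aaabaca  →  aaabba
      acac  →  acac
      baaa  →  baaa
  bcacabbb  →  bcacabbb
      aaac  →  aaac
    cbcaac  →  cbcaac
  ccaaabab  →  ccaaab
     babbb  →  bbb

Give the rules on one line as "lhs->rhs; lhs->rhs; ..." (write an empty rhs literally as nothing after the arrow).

  | aaabaca => aaabba
  | acac
  | baaa
  | bcacabbb

bab->b; bac->bb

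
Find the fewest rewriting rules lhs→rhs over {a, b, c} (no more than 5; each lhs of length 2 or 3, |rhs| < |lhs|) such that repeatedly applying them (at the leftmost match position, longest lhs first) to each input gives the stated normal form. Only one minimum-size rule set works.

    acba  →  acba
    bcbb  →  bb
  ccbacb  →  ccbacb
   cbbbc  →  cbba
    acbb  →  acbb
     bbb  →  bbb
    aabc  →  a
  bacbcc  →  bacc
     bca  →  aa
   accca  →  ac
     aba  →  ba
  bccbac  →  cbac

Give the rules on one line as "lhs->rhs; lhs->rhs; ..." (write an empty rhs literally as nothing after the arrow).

  | acba
  | bcbb => abb => bb
  | ccbacb
  | cbbbc => cbba

ab->b; bc->a; bcc->c; cca->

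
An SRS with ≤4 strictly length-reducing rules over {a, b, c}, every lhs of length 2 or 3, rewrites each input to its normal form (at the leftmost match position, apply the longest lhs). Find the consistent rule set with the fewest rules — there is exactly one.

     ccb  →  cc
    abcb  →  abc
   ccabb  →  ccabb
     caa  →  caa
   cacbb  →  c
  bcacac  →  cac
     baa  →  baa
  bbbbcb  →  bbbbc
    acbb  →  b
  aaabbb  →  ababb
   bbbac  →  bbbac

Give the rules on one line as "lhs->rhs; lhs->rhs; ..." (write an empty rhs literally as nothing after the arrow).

aab->ba; acb->; bca->; cb->c

  | ccb => cc
  | abcb => abc
  | ccabb
  | caa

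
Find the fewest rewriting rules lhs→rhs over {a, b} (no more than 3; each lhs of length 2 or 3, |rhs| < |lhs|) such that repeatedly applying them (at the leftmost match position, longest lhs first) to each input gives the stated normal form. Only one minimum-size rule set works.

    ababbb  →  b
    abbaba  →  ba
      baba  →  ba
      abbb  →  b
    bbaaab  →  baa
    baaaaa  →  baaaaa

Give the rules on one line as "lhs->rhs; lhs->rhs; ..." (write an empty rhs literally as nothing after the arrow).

ab->; bb->b

  | ababbb => abbb => bb => b
  | abbaba => baba => ba
  | baba => ba
  | abbb => bb => b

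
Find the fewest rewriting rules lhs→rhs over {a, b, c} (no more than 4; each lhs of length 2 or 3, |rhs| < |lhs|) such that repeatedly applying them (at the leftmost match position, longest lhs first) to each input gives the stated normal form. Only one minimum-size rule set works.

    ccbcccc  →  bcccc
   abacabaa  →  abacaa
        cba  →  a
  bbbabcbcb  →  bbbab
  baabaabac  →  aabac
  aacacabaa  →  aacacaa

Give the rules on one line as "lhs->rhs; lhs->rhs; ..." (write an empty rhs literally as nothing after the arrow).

baa->a; cb->; ccb->b

  | ccbcccc => bcccc
  | abacabaa => abacaa
  | cba => a
  | bbbabcbcb => bbbabcb => bbbab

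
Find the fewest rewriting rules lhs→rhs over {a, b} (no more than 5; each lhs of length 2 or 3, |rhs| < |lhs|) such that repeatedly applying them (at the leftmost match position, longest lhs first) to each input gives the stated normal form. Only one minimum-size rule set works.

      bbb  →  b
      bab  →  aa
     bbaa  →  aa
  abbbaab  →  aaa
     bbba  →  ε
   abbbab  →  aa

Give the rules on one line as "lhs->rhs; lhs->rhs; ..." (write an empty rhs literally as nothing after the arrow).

  | bbb => b
  | bab => aa
  | bbaa => aa
  | abbbaab => abbaab => abaab => aaab => aaa

ab->a; ba->; bab->aa; bb->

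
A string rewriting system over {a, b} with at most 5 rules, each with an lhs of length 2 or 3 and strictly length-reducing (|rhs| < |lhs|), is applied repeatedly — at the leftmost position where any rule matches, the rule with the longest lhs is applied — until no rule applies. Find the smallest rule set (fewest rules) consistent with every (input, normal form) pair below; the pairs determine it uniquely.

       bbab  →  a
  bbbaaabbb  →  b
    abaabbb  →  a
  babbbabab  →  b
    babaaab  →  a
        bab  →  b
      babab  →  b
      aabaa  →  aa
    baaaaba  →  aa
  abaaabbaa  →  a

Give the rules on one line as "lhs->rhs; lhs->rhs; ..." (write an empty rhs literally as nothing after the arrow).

ab->; aba->; ba->; bb->a

  | bbab => aab => a
  | bbbaaabbb => abaaabbb => aabbb => abb => b
  | abaabbb => abbb => bb => a
  | babbbabab => bbbabab => ababab => bab => b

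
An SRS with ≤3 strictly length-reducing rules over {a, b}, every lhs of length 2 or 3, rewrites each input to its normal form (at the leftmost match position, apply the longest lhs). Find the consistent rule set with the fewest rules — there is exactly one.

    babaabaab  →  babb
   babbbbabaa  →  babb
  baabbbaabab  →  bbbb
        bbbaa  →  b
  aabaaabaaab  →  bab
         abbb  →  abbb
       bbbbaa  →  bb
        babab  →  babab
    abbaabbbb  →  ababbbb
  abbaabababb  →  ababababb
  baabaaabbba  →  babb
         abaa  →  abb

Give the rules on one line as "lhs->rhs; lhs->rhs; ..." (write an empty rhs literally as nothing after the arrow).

  | babaabaab => babbbaab => babbab => babb
  | babbbbabaa => babbbbaa => babbba => babb
  | baabbbaabab => bbbbbaabab => bbbbabab => bbbbab => bbbb
  | bbbaa => bba => b

aa->b; bba->b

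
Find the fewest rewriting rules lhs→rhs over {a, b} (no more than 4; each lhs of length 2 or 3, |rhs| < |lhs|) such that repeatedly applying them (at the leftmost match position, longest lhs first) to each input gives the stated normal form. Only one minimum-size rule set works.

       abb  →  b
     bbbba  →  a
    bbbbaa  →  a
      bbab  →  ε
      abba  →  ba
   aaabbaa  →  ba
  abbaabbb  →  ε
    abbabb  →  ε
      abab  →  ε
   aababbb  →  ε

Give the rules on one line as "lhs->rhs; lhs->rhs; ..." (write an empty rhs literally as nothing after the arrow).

aa->a; ab->; bb->; bbb->bb

  | abb => b
  | bbbba => bbba => bba => a
  | bbbbaa => bbbaa => bbaa => aa => a
  | bbab => ab => ε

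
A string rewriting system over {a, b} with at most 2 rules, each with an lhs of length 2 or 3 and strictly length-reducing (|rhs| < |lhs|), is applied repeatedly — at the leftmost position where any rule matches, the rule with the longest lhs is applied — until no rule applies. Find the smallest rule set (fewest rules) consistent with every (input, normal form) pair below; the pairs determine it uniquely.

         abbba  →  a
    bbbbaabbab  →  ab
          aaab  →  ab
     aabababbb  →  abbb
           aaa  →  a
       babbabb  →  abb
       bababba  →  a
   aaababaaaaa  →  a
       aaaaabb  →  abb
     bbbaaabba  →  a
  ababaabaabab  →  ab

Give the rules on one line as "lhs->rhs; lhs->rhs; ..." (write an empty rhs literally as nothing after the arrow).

aa->a; ba->a

  | abbba => abba => aba => aa => a
  | bbbbaabbab => bbbaabbab => bbaabbab => baabbab => aabbab => abbab => abab => aab => ab
  | aaab => aab => ab
  | aabababbb => abababbb => aababbb => ababbb => aabbb => abbb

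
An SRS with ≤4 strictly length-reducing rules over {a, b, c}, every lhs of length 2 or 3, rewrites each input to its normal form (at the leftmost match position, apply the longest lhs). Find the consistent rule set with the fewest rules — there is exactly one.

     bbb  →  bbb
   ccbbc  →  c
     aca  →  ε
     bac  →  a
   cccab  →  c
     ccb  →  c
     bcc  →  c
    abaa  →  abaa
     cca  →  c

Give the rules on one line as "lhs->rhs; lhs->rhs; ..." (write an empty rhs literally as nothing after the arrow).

  | bbb
  | ccbbc => cbc => c
  | aca => ca => ε
  | bac => bc => a

ac->c; bc->a; ca->; cb->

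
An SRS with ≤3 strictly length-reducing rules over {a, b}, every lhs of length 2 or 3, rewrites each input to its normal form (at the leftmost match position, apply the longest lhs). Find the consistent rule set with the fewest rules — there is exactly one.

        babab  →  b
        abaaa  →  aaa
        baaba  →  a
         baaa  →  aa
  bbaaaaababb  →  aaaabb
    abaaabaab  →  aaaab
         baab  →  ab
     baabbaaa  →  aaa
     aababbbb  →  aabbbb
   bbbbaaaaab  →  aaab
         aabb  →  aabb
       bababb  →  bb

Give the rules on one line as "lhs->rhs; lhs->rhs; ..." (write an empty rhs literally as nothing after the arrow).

  | babab => bab => b
  | abaaa => aaa
  | baaba => aba => a
  | baaa => aa

ba->; bba->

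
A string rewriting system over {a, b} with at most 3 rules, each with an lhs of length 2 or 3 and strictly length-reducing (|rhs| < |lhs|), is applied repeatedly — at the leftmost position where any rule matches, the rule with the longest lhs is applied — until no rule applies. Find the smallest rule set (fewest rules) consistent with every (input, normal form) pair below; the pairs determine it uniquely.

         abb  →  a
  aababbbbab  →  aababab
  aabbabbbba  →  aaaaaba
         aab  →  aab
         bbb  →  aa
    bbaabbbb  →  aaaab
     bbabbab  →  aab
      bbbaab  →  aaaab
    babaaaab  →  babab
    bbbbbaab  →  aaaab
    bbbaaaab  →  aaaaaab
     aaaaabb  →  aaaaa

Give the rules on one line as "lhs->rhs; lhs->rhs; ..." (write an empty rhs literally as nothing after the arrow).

  | abb => a
  | aababbbbab => aabaaabab => aabaabab => aababab
  | aabbabbbba => aaabbbba => aaaaaba
  | aab

baa->ba; bb->; bbb->aa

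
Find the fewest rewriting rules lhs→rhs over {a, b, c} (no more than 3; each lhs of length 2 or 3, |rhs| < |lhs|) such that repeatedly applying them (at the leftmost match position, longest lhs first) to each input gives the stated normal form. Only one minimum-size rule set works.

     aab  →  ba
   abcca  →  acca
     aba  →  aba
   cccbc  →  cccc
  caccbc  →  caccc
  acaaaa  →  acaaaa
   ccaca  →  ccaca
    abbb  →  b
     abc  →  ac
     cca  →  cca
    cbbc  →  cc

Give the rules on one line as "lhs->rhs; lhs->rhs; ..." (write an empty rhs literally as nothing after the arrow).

aab->ba; abb->; bc->c

  | aab => ba
  | abcca => acca
  | aba
  | cccbc => cccc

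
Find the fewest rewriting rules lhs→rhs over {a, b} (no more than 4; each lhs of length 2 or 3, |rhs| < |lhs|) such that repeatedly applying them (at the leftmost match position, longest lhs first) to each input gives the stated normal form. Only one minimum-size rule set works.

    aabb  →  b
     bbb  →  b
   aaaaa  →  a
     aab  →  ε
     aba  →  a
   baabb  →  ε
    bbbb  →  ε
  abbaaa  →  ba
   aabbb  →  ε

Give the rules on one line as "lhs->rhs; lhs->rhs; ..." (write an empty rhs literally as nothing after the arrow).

aa->a; ab->; bb->

  | aabb => abb => b
  | bbb => b
  | aaaaa => aaaa => aaa => aa => a
  | aab => ab => ε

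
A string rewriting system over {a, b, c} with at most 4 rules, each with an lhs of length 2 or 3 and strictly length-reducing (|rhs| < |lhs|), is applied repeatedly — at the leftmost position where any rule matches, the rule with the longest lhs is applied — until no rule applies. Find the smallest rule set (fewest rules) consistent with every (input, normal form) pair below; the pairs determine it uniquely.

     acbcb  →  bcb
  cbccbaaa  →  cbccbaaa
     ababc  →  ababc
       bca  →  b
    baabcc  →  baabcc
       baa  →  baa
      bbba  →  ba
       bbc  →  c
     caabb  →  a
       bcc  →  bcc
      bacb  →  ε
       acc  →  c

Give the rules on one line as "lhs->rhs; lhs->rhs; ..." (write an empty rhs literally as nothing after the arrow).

  | acbcb => bcb
  | cbccbaaa
  | ababc
  | bca => b

ac->; bb->; ca->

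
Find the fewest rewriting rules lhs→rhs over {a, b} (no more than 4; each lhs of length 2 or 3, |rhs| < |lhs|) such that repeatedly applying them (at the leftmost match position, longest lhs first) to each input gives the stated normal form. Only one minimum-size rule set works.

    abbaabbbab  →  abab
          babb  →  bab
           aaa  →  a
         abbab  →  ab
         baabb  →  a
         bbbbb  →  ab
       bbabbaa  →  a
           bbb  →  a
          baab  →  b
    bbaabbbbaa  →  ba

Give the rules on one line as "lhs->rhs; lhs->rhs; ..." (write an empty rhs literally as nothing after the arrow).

aa->; bb->b; bba->b; bbb->a

  | abbaabbbab => ababbbab => abaaab => abab
  | babb => bab
  | aaa => a
  | abbab => abb => ab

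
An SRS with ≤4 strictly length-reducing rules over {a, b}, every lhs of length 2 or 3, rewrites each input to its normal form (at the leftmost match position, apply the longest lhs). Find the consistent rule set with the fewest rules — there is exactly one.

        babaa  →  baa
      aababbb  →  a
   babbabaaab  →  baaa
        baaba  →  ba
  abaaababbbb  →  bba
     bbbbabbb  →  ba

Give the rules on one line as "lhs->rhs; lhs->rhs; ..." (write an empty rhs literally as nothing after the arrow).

  | babaa => bbba => baa
  | aababbb => abbbbb => abbbb => abbb => abb => ab => a
  | babbabaaab => bababaaab => bbbbaaab => babaaab => bbbaab => baaab => baaa
  | baaba => babb => bab => ba

ab->a; aba->bb; bbb->ba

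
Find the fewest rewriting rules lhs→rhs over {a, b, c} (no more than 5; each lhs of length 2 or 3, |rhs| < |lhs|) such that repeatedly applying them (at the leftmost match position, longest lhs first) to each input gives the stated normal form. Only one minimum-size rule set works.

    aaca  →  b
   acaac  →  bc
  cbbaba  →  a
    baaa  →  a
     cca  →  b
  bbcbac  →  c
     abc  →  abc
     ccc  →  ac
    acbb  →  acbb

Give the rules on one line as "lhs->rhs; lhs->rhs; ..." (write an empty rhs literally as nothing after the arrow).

aa->b; ba->c; ca->; cc->a

  | aaca => bca => b
  | acaac => aac => bc
  | cbbaba => cbcba => cbcc => cba => cc => a
  | baaa => caa => a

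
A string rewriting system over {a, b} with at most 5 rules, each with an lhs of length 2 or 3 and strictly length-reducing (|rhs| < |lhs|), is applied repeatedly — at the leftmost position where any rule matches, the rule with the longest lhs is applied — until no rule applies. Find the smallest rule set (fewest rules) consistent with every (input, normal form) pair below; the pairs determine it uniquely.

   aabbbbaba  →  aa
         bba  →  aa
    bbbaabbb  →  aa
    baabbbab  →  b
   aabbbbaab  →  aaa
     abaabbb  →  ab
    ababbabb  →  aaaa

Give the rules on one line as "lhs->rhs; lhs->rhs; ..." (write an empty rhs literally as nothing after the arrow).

  | aabbbbaba => aababa => aaba => aa
  | bba => aa
  | bbbaabbb => aabbb => aa
  | baabbbab => bbbbab => bab => b

ba->; baa->b; bb->a; bbb->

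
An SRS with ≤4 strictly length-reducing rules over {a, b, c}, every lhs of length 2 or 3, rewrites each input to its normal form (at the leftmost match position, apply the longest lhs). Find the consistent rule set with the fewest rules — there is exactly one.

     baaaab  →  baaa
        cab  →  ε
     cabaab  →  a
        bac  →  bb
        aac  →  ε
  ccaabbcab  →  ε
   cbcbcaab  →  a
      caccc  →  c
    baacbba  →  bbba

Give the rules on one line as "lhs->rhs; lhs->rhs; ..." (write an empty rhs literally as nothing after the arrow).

ab->; ac->b; bc->; ca->a

  | baaaab => baaa
  | cab => ab => ε
  | cabaab => abaab => aab => a
  | bac => bb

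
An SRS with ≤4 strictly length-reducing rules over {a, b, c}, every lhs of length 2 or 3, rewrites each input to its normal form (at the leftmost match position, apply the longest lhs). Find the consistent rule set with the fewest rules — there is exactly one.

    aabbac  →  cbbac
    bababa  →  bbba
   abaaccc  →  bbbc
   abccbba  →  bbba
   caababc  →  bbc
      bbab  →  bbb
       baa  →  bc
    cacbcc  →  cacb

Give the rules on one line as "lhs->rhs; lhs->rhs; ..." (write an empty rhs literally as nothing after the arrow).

  | aabbac => cbbac
  | bababa => bbaba => bbba
  | abaaccc => baaccc => bcccc => bbbc
  | abccbba => bccbba => bbba

aa->c; ab->b; cc->; ccc->bb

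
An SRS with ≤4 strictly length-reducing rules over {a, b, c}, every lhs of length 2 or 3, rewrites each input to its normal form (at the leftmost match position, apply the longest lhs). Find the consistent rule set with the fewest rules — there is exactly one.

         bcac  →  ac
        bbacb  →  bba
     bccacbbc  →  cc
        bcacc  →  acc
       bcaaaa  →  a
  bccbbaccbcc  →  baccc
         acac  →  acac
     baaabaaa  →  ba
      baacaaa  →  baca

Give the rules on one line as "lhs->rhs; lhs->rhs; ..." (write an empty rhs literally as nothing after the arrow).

aa->a; ab->; bc->; cb->

  | bcac => ac
  | bbacb => bba
  | bccacbbc => cacbbc => cabc => cc
  | bcacc => acc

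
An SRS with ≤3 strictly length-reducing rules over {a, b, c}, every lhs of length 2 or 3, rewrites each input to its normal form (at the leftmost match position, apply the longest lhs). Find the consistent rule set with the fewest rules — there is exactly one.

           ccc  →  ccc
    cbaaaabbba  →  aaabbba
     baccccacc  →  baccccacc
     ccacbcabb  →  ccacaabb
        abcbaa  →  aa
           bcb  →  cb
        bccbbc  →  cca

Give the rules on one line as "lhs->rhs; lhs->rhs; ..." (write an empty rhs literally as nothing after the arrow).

  | ccc
  | cbaaaabbba => aaabbba
  | baccccacc
  | ccacbcabb => ccacaabb

bc->c; cba->; cbc->ca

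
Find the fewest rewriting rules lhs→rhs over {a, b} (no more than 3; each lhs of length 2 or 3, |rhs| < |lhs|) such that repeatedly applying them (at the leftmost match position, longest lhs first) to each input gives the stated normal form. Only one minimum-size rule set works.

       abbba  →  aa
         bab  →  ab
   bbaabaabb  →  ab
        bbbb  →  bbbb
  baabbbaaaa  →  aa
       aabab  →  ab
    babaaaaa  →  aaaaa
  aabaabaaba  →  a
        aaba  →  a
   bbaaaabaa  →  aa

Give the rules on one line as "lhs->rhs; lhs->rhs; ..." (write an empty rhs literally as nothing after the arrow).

aab->ba; ba->a; baa->a

  | abbba => abba => aba => aa
  | bab => ab
  | bbaabaabb => babaabb => abaabb => aabb => bab => ab
  | bbbb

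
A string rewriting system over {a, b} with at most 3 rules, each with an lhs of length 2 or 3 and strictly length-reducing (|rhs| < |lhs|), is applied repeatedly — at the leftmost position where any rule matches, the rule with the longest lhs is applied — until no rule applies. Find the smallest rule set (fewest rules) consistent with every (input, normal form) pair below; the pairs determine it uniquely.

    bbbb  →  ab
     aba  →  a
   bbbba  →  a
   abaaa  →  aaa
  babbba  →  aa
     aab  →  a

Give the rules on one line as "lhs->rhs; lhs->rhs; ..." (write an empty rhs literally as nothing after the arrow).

  | bbbb => ab
  | aba => a
  | bbbba => aba => a
  | abaaa => aaa

aab->a; ba->; bbb->a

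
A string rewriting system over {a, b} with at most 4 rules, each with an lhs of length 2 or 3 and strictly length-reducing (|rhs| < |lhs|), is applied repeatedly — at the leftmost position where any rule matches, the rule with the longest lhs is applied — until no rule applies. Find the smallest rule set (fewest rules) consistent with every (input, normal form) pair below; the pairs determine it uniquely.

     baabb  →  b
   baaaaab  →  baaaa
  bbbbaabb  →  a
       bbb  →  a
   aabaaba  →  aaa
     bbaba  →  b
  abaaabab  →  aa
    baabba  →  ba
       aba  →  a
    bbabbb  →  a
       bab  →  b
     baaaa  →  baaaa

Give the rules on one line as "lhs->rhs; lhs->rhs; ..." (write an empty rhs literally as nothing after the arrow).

  | baabb => bab => b
  | baaaaab => baaaa
  | bbbbaabb => bbbaabb => bbaabb => babb => bb => a
  | bbb => bb => a

ab->; bb->a; bba->b; bbb->bb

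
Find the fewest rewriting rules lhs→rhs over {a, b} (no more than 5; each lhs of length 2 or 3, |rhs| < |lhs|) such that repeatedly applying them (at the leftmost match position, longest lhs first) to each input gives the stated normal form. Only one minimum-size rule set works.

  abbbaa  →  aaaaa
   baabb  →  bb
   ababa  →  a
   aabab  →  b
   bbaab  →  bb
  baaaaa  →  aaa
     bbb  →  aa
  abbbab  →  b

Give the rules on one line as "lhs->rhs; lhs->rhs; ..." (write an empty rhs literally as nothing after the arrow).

aab->b; ba->; baa->; bbb->aa

  | abbbaa => aaaaa
  | baabb => bb
  | ababa => aba => a
  | aabab => bab => b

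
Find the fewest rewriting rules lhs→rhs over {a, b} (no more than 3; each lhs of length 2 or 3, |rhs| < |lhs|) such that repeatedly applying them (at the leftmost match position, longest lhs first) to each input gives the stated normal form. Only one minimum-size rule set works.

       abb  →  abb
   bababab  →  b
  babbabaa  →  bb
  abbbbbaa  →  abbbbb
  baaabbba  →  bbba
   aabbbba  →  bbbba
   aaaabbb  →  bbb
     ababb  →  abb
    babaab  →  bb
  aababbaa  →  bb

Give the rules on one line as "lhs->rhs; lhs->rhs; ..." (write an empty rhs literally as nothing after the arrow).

  | abb
  | bababab => babab => bab => b
  | babbabaa => bbabaa => bbaa => bb
  | abbbbbaa => abbbbb

aa->; bab->b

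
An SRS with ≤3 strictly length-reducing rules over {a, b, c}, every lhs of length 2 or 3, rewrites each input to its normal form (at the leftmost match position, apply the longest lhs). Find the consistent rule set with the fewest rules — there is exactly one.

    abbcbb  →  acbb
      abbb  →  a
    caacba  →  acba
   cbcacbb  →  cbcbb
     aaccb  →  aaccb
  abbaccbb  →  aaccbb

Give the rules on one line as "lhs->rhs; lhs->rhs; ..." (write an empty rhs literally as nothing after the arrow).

ab->a; ca->

  | abbcbb => abcbb => acbb
  | abbb => abb => ab => a
  | caacba => acba
  | cbcacbb => cbcbb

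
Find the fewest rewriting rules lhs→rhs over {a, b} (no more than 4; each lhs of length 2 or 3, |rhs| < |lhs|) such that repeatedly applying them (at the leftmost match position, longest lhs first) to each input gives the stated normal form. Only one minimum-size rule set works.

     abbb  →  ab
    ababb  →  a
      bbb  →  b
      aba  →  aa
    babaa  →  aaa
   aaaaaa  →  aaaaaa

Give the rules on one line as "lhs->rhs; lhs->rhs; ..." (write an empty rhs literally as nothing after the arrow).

  | abbb => ab
  | ababb => aabb => abb => a
  | bbb => b
  | aba => aa

aab->ab; ba->a; bb->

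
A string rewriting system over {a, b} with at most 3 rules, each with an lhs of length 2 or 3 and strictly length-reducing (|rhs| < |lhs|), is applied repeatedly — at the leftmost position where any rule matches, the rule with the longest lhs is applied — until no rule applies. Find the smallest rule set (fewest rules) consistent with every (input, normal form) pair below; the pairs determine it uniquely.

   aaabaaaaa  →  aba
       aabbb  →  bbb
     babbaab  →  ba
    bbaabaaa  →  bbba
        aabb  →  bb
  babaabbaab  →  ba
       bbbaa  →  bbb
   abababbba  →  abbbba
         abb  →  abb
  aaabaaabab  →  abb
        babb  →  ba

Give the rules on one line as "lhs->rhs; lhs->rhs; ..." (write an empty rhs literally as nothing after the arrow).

  | aaabaaaaa => abaaaaa => abaaa => aba
  | aabbb => bbb
  | babbaab => babaab => baaab => bab => ba
  | bbaabaaa => bbbaaa => bbba

aa->; bab->ba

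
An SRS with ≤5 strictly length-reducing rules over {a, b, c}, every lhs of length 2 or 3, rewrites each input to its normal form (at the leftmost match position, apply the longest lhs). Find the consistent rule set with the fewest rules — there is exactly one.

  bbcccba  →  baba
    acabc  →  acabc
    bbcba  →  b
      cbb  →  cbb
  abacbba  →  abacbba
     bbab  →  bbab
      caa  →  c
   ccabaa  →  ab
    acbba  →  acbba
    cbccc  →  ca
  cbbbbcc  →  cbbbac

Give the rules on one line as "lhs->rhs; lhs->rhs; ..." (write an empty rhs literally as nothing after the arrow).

  | bbcccba => baccba => baba
  | acabc
  | bbcba => baa => b
  | cbb

aa->; bcb->a; bcc->ac; cc->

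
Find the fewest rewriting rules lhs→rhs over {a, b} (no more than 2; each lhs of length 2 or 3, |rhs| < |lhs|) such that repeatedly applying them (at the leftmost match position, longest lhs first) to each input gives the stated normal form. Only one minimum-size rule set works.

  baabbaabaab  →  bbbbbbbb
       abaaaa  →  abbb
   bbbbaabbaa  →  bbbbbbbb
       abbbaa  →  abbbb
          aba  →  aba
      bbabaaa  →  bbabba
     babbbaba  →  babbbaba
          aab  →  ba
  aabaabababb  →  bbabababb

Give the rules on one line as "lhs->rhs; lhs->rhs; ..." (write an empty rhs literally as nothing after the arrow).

  | baabbaabaab => bbbbaabaab => bbbbbbaab => bbbbbbbb
  | abaaaa => abbaa => abbb
  | bbbbaabbaa => bbbbbbbaa => bbbbbbbb
  | abbbaa => abbbb

aab->ba; baa->bb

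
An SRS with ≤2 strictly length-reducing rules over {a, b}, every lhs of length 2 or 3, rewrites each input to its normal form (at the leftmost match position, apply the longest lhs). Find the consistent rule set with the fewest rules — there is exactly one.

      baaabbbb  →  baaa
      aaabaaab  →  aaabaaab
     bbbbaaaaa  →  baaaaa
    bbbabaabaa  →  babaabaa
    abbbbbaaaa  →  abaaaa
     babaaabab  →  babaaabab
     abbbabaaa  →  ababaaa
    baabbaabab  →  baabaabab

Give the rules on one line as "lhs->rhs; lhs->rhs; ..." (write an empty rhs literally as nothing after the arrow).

  | baaabbbb => baaabb => baaa
  | aaabaaab
  | bbbbaaaaa => bbaaaaa => baaaaa
  | bbbabaabaa => babaabaa

bb->; bba->ba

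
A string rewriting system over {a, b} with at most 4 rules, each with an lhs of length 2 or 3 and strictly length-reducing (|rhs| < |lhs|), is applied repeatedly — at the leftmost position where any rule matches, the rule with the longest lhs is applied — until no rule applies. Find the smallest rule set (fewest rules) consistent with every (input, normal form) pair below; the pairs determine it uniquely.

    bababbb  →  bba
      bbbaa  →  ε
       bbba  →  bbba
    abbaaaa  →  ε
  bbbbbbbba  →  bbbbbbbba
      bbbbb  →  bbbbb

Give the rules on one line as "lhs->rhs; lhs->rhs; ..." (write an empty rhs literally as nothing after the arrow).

aa->; ab->a; aba->ba; baa->aa

  | bababbb => bbabbb => bbabb => bbab => bba
  | bbbaa => bbaa => baa => aa => ε
  | bbba
  | abbaaaa => abaaaa => baaaa => aaaa => aa => ε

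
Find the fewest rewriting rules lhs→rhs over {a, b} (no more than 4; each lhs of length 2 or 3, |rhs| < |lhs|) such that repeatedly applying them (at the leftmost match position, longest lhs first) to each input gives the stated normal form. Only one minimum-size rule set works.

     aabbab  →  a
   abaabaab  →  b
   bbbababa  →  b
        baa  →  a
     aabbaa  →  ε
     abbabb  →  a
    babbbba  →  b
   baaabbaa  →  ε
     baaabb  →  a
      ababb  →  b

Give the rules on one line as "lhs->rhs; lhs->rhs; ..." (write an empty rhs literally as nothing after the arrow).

aa->b; ba->; bb->a; bbb->bb

  | aabbab => bbbab => bbab => aab => bb => a
  | abaabaab => aabaab => bbaab => aaab => bab => b
  | bbbababa => bbababa => aababa => bbaba => aaba => bba => aa => b
  | baa => a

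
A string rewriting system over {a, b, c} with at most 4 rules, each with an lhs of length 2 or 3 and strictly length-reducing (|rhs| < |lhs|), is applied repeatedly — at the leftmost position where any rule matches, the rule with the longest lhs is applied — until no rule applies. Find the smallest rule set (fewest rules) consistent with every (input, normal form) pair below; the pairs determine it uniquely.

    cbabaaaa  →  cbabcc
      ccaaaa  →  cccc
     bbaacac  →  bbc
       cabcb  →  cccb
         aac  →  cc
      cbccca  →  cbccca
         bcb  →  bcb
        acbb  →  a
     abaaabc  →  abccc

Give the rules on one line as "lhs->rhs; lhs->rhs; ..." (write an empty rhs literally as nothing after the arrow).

  | cbabaaaa => cbabcaa => cbabcc
  | ccaaaa => cccaa => cccc
  | bbaacac => bbccac => bbc
  | cabcb => cccb

aa->c; cab->cc; cac->; cbb->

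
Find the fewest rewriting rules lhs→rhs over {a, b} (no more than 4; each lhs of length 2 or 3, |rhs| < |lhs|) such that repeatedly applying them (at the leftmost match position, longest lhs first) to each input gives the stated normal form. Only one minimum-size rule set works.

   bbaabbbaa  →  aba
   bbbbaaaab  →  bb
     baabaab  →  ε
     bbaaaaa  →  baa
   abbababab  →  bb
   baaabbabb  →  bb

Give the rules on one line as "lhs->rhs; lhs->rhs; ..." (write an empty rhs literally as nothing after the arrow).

aaa->ba; aab->bb; bab->; bba->

  | bbaabbbaa => abbbaa => aba
  | bbbbaaaab => bbaaab => aab => bb
  | baabaab => bbbaab => bab => ε
  | bbaaaaa => aaaa => baa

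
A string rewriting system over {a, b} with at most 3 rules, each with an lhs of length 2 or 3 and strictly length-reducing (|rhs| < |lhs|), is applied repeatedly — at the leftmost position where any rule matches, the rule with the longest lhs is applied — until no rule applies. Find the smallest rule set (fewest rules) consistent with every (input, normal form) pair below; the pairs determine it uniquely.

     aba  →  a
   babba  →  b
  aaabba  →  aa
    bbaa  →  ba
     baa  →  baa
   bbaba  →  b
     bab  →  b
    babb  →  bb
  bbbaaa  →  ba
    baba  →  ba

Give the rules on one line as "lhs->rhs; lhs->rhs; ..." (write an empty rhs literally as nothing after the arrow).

  | aba => a
  | babba => bba => b
  | aaabba => aaba => aa
  | bbaa => ba

ab->; bba->b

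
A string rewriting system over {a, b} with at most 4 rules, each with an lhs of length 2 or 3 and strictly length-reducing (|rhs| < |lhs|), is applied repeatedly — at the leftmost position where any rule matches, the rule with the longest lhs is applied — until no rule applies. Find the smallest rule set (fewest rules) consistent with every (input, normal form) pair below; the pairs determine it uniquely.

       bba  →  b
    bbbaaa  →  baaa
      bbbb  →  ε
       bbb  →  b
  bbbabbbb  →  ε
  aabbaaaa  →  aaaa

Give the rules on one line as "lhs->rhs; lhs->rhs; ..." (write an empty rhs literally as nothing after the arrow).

  | bba => b
  | bbbaaa => baaa
  | bbbb => bb => ε
  | bbb => b

ab->; bb->; bba->b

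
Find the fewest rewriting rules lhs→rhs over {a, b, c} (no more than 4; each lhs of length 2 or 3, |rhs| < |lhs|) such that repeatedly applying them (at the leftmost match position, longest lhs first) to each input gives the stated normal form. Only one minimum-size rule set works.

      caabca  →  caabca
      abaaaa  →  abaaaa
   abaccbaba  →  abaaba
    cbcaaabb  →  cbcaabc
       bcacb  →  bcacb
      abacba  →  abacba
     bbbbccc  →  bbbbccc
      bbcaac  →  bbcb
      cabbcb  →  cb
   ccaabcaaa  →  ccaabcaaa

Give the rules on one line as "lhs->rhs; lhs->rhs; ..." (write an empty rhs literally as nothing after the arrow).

  | caabca
  | abaaaa
  | abaccbaba => abaaba
  | cbcaaabb => cbcaabc

aac->b; abb->bc; ccb->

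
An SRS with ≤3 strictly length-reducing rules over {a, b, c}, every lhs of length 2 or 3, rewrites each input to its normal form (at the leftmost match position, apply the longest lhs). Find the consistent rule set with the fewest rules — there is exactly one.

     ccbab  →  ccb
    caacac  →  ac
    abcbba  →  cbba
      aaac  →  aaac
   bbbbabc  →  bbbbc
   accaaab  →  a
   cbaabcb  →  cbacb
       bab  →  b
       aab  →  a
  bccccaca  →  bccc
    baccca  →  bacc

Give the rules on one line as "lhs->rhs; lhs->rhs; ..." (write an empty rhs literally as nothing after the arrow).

  | ccbab => ccb
  | caacac => acac => ac
  | abcbba => cbba
  | aaac

ab->; ca->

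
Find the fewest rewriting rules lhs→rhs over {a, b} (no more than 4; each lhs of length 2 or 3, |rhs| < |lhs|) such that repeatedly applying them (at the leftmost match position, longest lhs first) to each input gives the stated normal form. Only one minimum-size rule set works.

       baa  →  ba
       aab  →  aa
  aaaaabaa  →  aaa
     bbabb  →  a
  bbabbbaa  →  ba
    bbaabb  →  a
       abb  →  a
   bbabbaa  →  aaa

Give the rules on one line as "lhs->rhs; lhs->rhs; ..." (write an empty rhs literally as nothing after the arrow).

ab->a; aba->b; baa->ba; bab->a

  | baa => ba
  | aab => aa
  | aaaaabaa => aaaaba => aaab => aaa
  | bbabb => bab => a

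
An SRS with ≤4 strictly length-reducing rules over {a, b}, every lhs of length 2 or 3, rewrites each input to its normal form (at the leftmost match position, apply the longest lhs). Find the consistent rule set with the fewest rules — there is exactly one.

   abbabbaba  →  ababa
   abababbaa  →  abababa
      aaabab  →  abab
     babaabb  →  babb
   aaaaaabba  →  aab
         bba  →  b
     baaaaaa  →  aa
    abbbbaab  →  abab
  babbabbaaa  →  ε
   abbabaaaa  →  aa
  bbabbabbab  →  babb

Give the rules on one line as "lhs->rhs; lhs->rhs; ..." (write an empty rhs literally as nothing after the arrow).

aaa->a; baa->; bba->b; bbb->b

  | abbabbaba => abbbaba => ababa
  | abababbaa => abababa
  | aaabab => abab
  | babaabb => babb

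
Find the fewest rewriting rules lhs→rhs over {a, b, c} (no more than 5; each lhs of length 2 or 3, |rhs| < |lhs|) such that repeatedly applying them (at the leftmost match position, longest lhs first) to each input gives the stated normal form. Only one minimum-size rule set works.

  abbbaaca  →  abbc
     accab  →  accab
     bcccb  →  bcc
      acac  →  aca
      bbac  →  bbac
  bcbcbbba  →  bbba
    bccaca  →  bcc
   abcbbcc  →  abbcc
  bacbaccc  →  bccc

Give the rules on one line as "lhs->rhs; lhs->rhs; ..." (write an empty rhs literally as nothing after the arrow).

aa->; bca->c; cac->ca; cb->

  | abbbaaca => abbbca => abbc
  | accab
  | bcccb => bcc
  | acac => aca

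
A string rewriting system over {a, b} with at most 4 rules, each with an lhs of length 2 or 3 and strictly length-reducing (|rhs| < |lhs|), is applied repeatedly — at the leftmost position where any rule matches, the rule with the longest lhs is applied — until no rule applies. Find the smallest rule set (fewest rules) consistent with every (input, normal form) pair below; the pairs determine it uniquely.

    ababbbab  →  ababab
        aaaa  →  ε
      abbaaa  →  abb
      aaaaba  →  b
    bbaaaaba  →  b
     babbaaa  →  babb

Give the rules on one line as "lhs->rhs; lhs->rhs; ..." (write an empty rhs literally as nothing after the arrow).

aa->; aaa->aa; aab->ba; bbb->b

  | ababbbab => ababab
  | aaaa => aaa => aa => ε
  | abbaaa => abbaa => abb
  | aaaaba => aaaba => aaba => baa => b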